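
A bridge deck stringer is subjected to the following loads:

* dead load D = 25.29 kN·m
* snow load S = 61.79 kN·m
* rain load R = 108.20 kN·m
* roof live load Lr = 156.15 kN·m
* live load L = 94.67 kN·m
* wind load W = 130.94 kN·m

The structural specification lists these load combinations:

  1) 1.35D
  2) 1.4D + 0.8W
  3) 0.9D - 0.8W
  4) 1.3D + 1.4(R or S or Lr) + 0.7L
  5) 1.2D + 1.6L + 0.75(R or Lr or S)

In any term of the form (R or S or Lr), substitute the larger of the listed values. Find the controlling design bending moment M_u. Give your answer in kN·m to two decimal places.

317.76 kN·m

(R or S or Lr) → Lr = 156.15 kN·m; (R or Lr or S) → Lr = 156.15 kN·m.
1) 1.35(25.29) = 34.14
2) 1.4(25.29) + 0.8(130.94) = 35.41 + 104.75 = 140.16
3) 0.9(25.29) - 0.8(130.94) = 22.76 - 104.75 = -81.99
4) 1.3(25.29) + 1.4(156.15) + 0.7(94.67) = 32.88 + 218.61 + 66.27 = 317.76
5) 1.2(25.29) + 1.6(94.67) + 0.75(156.15) = 30.35 + 151.47 + 117.11 = 298.93
The controlling combination is 4, giving 317.76 kN·m.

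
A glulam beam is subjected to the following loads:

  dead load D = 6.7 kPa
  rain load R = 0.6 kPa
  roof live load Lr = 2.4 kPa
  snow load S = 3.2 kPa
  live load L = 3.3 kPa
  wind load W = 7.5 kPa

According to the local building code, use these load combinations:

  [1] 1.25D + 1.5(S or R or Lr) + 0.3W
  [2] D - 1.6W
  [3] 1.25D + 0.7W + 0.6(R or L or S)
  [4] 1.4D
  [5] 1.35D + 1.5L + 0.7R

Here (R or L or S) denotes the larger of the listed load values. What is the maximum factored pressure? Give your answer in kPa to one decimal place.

(S or R or Lr) → S = 3.2 kPa; (R or L or S) → L = 3.3 kPa.
[1] 1.25(6.7) + 1.5(3.2) + 0.3(7.5) = 15.4
[2] 1.0(6.7) - 1.6(7.5) = -5.3
[3] 1.25(6.7) + 0.7(7.5) + 0.6(3.3) = 15.6
[4] 1.4(6.7) = 9.4
[5] 1.35(6.7) + 1.5(3.3) + 0.7(0.6) = 14.4
The controlling combination is 3, giving 15.6 kPa.

15.6 kPa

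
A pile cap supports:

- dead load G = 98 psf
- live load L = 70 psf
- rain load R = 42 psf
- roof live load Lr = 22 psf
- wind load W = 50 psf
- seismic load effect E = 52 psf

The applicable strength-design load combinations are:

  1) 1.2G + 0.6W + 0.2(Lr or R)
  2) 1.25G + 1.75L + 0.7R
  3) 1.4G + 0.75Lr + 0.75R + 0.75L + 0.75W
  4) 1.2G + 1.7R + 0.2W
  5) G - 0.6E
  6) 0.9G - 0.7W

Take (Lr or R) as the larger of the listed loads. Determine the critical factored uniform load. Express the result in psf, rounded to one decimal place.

(Lr or R) → R = 42 psf.
1) 1.2(98) + 0.6(50) + 0.2(42) = 156.0
2) 1.25(98) + 1.75(70) + 0.7(42) = 274.4
3) 1.4(98) + 0.75(22) + 0.75(42) + 0.75(70) + 0.75(50) = 275.2
4) 1.2(98) + 1.7(42) + 0.2(50) = 199.0
5) 1.0(98) - 0.6(52) = 66.8
6) 0.9(98) - 0.7(50) = 53.2
Combination 3 governs: q_u = 275.2 psf.

275.2 psf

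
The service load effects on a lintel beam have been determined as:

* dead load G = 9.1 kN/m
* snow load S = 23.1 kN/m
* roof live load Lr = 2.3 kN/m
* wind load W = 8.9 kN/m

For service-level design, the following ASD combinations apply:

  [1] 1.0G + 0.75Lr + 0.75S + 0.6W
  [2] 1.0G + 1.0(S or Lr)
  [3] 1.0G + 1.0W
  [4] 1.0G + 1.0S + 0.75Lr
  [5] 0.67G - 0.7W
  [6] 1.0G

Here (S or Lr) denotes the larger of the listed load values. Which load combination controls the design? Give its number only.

Combination 4

(S or Lr) → S = 23.1 kN/m.
[1] 1.0(9.1) + 0.75(2.3) + 0.75(23.1) + 0.6(8.9) = 33.49
[2] 1.0(9.1) + 1.0(23.1) = 9.10 + 23.10 = 32.20
[3] 1.0(9.1) + 1.0(8.9) = 9.10 + 8.90 = 18.00
[4] 1.0(9.1) + 1.0(23.1) + 0.75(2.3) = 9.10 + 23.10 + 1.73 = 33.93
[5] 0.67(9.1) - 0.7(8.9) = 6.10 - 6.23 = -0.13
[6] 1.0(9.1) = 9.10
The largest value is 33.93 kN/m from combination 4.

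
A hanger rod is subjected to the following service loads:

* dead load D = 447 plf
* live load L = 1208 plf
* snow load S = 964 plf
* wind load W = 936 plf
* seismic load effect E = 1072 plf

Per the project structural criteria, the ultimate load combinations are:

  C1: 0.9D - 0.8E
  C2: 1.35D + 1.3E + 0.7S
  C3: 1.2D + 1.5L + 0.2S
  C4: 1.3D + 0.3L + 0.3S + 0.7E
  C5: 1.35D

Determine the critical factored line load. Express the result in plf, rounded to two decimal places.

C1: 0.9(447) - 0.8(1072) = -455.30
C2: 1.35(447) + 1.3(1072) + 0.7(964) = 2671.85
C3: 1.2(447) + 1.5(1208) + 0.2(964) = 2541.20
C4: 1.3(447) + 0.3(1208) + 0.3(964) + 0.7(1072) = 1983.10
C5: 1.35(447) = 603.45
Combination 2 governs: w_u = 2671.85 plf.

2671.85 plf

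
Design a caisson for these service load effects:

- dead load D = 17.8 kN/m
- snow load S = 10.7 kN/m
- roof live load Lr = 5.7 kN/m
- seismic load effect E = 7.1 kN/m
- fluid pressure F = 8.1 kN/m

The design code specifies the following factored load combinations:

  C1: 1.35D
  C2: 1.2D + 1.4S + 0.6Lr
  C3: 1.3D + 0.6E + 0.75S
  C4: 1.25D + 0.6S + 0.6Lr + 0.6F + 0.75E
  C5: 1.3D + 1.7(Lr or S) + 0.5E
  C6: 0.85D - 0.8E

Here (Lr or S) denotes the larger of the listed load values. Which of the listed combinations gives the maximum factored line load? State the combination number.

Combination 5

(Lr or S) → S = 10.7 kN/m.
C1: 1.35(17.8) = 24.0
C2: 1.2(17.8) + 1.4(10.7) + 0.6(5.7) = 21.4 + 15.0 + 3.4 = 39.8
C3: 1.3(17.8) + 0.6(7.1) + 0.75(10.7) = 23.1 + 4.3 + 8.0 = 35.4
C4: 1.25(17.8) + 0.6(10.7) + 0.6(5.7) + 0.6(8.1) + 0.75(7.1) = 22.3 + 6.4 + 3.4 + 4.9 + 5.3 = 42.3
C5: 1.3(17.8) + 1.7(10.7) + 0.5(7.1) = 23.1 + 18.2 + 3.6 = 44.9
C6: 0.85(17.8) - 0.8(7.1) = 9.5
The largest value is 44.9 kN/m from combination 5.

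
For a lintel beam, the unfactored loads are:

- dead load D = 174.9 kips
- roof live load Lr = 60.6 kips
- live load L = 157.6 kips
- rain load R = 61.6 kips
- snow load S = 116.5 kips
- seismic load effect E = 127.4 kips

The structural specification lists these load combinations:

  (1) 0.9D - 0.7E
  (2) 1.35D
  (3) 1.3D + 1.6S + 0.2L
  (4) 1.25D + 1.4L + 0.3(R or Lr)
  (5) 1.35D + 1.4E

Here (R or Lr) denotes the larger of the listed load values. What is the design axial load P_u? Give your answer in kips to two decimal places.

(R or Lr) → R = 61.6 kips.
(1) 0.9(174.9) - 0.7(127.4) = 157.41 - 89.18 = 68.23
(2) 1.35(174.9) = 236.12
(3) 1.3(174.9) + 1.6(116.5) + 0.2(157.6) = 227.37 + 186.40 + 31.52 = 445.29
(4) 1.25(174.9) + 1.4(157.6) + 0.3(61.6) = 218.63 + 220.64 + 18.48 = 457.75
(5) 1.35(174.9) + 1.4(127.4) = 236.12 + 178.36 = 414.48
Maximum is from combination 4.

457.75 kips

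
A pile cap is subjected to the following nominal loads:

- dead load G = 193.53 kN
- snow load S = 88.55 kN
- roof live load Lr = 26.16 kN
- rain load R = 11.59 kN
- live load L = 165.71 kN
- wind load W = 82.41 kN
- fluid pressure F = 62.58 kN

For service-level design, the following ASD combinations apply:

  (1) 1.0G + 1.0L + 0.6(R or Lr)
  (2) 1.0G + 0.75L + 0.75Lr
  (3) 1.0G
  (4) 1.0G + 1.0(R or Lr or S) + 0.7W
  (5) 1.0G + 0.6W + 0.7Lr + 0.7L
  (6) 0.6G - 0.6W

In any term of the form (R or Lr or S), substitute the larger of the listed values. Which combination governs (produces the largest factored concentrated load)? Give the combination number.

(R or Lr) → Lr = 26.16 kN; (R or Lr or S) → S = 88.55 kN.
(1) 1.0(193.53) + 1.0(165.71) + 0.6(26.16) = 193.53 + 165.71 + 15.70 = 374.94
(2) 1.0(193.53) + 0.75(165.71) + 0.75(26.16) = 193.53 + 124.28 + 19.62 = 337.43
(3) 1.0(193.53) = 193.53
(4) 1.0(193.53) + 1.0(88.55) + 0.7(82.41) = 193.53 + 88.55 + 57.69 = 339.77
(5) 1.0(193.53) + 0.6(82.41) + 0.7(26.16) + 0.7(165.71) = 193.53 + 49.45 + 18.31 + 116.00 = 377.29
(6) 0.6(193.53) - 0.6(82.41) = 116.12 - 49.45 = 66.67
The largest value is 377.29 kN from combination 5.

Combination 5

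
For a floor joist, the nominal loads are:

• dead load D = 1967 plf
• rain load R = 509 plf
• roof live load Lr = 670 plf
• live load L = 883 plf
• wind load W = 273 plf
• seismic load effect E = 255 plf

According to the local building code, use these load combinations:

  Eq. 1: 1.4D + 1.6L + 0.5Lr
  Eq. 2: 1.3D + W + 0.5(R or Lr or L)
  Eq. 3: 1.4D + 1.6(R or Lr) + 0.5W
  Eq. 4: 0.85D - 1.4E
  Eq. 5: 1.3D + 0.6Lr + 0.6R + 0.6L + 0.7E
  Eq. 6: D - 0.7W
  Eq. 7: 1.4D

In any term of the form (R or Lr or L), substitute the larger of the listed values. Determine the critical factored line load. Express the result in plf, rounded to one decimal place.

4501.6 plf

(R or Lr or L) → L = 883 plf; (R or Lr) → Lr = 670 plf.
Eq. 1: 1.4(1967) + 1.6(883) + 0.5(670) = 2753.8 + 1412.8 + 335.0 = 4501.6
Eq. 2: 1.3(1967) + 1.0(273) + 0.5(883) = 2557.1 + 273.0 + 441.5 = 3271.6
Eq. 3: 1.4(1967) + 1.6(670) + 0.5(273) = 2753.8 + 1072.0 + 136.5 = 3962.3
Eq. 4: 0.85(1967) - 1.4(255) = 1672.0 - 357.0 = 1315.0
Eq. 5: 1.3(1967) + 0.6(670) + 0.6(509) + 0.6(883) + 0.7(255) = 2557.1 + 402.0 + 305.4 + 529.8 + 178.5 = 3972.8
Eq. 6: 1.0(1967) - 0.7(273) = 1967.0 - 191.1 = 1775.9
Eq. 7: 1.4(1967) = 2753.8
Combination 1 governs: w_u = 4501.6 plf.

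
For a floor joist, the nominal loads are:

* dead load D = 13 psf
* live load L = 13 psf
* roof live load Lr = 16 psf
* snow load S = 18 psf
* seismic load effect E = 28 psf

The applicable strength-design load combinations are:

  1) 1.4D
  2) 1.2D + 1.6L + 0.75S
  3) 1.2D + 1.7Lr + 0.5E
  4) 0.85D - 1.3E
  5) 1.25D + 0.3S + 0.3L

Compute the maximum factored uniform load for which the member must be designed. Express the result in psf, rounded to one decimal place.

1) 1.4(13) = 18.2
2) 1.2(13) + 1.6(13) + 0.75(18) = 49.9
3) 1.2(13) + 1.7(16) + 0.5(28) = 56.8
4) 0.85(13) - 1.3(28) = -25.4
5) 1.25(13) + 0.3(18) + 0.3(13) = 25.6
Maximum is from combination 3.

56.8 psf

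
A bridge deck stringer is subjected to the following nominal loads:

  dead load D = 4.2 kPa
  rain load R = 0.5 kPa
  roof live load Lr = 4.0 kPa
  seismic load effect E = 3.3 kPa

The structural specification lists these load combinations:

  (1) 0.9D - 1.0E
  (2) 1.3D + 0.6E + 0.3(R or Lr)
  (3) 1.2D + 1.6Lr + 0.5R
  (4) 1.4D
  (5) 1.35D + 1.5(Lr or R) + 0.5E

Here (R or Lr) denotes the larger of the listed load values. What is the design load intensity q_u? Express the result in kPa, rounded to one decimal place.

(R or Lr) → Lr = 4.0 kPa; (Lr or R) → Lr = 4.0 kPa.
(1) 0.9(4.2) - 1.0(3.3) = 0.5
(2) 1.3(4.2) + 0.6(3.3) + 0.3(4.0) = 8.6
(3) 1.2(4.2) + 1.6(4.0) + 0.5(0.5) = 11.7
(4) 1.4(4.2) = 5.9
(5) 1.35(4.2) + 1.5(4.0) + 0.5(3.3) = 13.3
Maximum is from combination 5.

13.3 kPa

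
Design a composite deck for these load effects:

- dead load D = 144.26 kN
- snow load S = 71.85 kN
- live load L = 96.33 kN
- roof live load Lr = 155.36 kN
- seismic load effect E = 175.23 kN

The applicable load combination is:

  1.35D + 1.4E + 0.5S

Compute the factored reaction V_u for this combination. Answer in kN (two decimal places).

476.00 kN

1.35(144.26) + 1.4(175.23) + 0.5(71.85) = 476.00
V_u = 476.00 kN.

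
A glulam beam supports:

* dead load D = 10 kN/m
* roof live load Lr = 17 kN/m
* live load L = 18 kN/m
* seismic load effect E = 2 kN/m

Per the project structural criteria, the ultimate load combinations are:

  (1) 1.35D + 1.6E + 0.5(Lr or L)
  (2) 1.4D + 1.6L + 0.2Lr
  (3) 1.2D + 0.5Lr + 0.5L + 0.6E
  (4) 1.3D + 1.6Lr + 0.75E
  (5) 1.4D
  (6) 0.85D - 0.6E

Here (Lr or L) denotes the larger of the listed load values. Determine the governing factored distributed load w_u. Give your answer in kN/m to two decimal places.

(Lr or L) → L = 18 kN/m.
(1) 1.35(10) + 1.6(2) + 0.5(18) = 13.50 + 3.20 + 9.00 = 25.70
(2) 1.4(10) + 1.6(18) + 0.2(17) = 14.00 + 28.80 + 3.40 = 46.20
(3) 1.2(10) + 0.5(17) + 0.5(18) + 0.6(2) = 12.00 + 8.50 + 9.00 + 1.20 = 30.70
(4) 1.3(10) + 1.6(17) + 0.75(2) = 13.00 + 27.20 + 1.50 = 41.70
(5) 1.4(10) = 14.00
(6) 0.85(10) - 0.6(2) = 8.50 - 1.20 = 7.30
Maximum is from combination 2.

46.20 kN/m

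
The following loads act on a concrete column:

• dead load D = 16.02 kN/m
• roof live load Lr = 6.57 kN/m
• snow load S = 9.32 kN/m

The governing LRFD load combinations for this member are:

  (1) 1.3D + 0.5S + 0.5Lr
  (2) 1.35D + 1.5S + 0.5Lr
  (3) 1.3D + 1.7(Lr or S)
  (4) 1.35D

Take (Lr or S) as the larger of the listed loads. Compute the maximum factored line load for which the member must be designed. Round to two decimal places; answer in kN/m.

38.89 kN/m

(Lr or S) → S = 9.32 kN/m.
(1) 1.3(16.02) + 0.5(9.32) + 0.5(6.57) = 28.77
(2) 1.35(16.02) + 1.5(9.32) + 0.5(6.57) = 38.89
(3) 1.3(16.02) + 1.7(9.32) = 20.83 + 15.84 = 36.67
(4) 1.35(16.02) = 21.63
Maximum is from combination 2.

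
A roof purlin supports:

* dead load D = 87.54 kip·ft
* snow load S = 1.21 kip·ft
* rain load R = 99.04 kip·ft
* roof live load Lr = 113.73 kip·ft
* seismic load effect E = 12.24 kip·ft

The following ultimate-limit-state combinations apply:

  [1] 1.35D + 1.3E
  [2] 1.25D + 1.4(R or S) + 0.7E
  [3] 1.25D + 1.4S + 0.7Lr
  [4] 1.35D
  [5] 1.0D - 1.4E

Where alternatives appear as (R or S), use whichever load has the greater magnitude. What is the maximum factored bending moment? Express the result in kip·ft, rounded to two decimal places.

256.65 kip·ft

(R or S) → R = 99.04 kip·ft.
[1] 1.35(87.54) + 1.3(12.24) = 118.18 + 15.91 = 134.09
[2] 1.25(87.54) + 1.4(99.04) + 0.7(12.24) = 256.65
[3] 1.25(87.54) + 1.4(1.21) + 0.7(113.73) = 109.43 + 1.69 + 79.61 = 190.73
[4] 1.35(87.54) = 118.18
[5] 1.0(87.54) - 1.4(12.24) = 87.54 - 17.14 = 70.40
Maximum is from combination 2.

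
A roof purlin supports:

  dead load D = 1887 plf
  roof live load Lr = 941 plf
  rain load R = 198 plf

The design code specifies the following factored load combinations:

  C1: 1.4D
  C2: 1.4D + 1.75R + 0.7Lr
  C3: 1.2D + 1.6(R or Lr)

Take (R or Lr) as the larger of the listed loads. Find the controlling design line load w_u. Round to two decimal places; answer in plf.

3770.00 plf

(R or Lr) → Lr = 941 plf.
C1: 1.4(1887) = 2641.80
C2: 1.4(1887) + 1.75(198) + 0.7(941) = 2641.80 + 346.50 + 658.70 = 3647.00
C3: 1.2(1887) + 1.6(941) = 2264.40 + 1505.60 = 3770.00
Maximum is from combination 3.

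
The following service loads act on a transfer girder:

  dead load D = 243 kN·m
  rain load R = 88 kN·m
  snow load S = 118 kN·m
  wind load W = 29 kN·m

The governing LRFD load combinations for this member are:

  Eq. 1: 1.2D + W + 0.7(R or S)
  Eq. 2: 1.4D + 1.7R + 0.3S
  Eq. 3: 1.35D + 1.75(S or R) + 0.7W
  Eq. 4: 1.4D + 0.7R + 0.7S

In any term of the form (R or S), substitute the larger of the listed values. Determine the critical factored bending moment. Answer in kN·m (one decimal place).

554.9 kN·m

(R or S) → S = 118 kN·m; (S or R) → S = 118 kN·m.
Eq. 1: 1.2(243) + 1.0(29) + 0.7(118) = 403.2
Eq. 2: 1.4(243) + 1.7(88) + 0.3(118) = 525.2
Eq. 3: 1.35(243) + 1.75(118) + 0.7(29) = 554.9
Eq. 4: 1.4(243) + 0.7(88) + 0.7(118) = 484.4
The controlling combination is 3, giving 554.9 kN·m.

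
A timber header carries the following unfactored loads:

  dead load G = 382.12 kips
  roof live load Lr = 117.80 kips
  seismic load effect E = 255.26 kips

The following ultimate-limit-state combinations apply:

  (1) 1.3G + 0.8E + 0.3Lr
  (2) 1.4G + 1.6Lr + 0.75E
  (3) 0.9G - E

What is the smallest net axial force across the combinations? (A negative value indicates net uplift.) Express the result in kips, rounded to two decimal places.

88.65 kips

(1) 1.3(382.12) + 0.8(255.26) + 0.3(117.80) = 736.30
(2) 1.4(382.12) + 1.6(117.80) + 0.75(255.26) = 914.89
(3) 0.9(382.12) - 1.0(255.26) = 343.91 - 255.26 = 88.65
Combination 3 gives the minimum: 88.65 kips.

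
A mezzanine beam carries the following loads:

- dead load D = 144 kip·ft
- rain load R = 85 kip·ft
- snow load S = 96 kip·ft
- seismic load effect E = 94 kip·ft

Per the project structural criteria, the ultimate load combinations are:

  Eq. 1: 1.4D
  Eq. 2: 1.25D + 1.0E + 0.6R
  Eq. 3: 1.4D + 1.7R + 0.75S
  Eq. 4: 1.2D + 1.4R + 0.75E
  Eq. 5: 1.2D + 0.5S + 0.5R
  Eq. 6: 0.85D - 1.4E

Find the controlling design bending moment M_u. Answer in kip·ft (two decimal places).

Eq. 1: 1.4(144) = 201.60
Eq. 2: 1.25(144) + 1.0(94) + 0.6(85) = 180.00 + 94.00 + 51.00 = 325.00
Eq. 3: 1.4(144) + 1.7(85) + 0.75(96) = 201.60 + 144.50 + 72.00 = 418.10
Eq. 4: 1.2(144) + 1.4(85) + 0.75(94) = 172.80 + 119.00 + 70.50 = 362.30
Eq. 5: 1.2(144) + 0.5(96) + 0.5(85) = 172.80 + 48.00 + 42.50 = 263.30
Eq. 6: 0.85(144) - 1.4(94) = 122.40 - 131.60 = -9.20
The controlling combination is 3, giving 418.10 kip·ft.

418.10 kip·ft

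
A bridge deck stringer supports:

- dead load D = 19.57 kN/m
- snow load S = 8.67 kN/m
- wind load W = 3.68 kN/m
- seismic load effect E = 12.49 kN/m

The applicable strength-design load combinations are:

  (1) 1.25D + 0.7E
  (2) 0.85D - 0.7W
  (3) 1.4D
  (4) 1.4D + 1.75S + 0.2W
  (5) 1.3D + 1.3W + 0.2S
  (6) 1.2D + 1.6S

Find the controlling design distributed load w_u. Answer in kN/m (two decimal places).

43.31 kN/m

(1) 1.25(19.57) + 0.7(12.49) = 33.21
(2) 0.85(19.57) - 0.7(3.68) = 14.06
(3) 1.4(19.57) = 27.40
(4) 1.4(19.57) + 1.75(8.67) + 0.2(3.68) = 27.40 + 15.17 + 0.74 = 43.31
(5) 1.3(19.57) + 1.3(3.68) + 0.2(8.67) = 31.96
(6) 1.2(19.57) + 1.6(8.67) = 37.36
Combination 4 governs: w_u = 43.31 kN/m.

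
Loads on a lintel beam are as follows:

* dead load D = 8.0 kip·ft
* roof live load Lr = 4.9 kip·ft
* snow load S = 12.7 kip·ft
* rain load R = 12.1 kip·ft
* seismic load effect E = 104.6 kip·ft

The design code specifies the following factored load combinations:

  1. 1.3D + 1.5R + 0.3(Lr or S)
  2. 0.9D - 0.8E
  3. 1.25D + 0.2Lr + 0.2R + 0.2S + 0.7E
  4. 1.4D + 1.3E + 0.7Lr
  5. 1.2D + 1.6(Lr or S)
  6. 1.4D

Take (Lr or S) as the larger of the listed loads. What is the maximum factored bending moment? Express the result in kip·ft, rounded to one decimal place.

(Lr or S) → S = 12.7 kip·ft.
1. 1.3(8.0) + 1.5(12.1) + 0.3(12.7) = 10.4 + 18.2 + 3.8 = 32.4
2. 0.9(8.0) - 0.8(104.6) = 7.2 - 83.7 = -76.5
3. 1.25(8.0) + 0.2(4.9) + 0.2(12.1) + 0.2(12.7) + 0.7(104.6) = 89.2
4. 1.4(8.0) + 1.3(104.6) + 0.7(4.9) = 11.2 + 136.0 + 3.4 = 150.6
5. 1.2(8.0) + 1.6(12.7) = 9.6 + 20.3 = 29.9
6. 1.4(8.0) = 11.2
Combination 4 governs: M_u = 150.6 kip·ft.

150.6 kip·ft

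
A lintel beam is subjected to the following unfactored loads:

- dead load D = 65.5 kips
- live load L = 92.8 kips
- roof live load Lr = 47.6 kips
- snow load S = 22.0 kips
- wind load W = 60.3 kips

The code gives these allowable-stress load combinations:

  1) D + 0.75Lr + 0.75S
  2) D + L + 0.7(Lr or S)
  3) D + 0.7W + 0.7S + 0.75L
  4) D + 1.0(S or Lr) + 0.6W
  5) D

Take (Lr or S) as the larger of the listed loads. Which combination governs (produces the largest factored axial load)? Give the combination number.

(Lr or S) → Lr = 47.6 kips; (S or Lr) → Lr = 47.6 kips.
1) 1.0(65.5) + 0.75(47.6) + 0.75(22.0) = 65.50 + 35.70 + 16.50 = 117.70
2) 1.0(65.5) + 1.0(92.8) + 0.7(47.6) = 65.50 + 92.80 + 33.32 = 191.62
3) 1.0(65.5) + 0.7(60.3) + 0.7(22.0) + 0.75(92.8) = 65.50 + 42.21 + 15.40 + 69.60 = 192.71
4) 1.0(65.5) + 1.0(47.6) + 0.6(60.3) = 65.50 + 47.60 + 36.18 = 149.28
5) 1.0(65.5) = 65.50
The largest value is 192.71 kips from combination 3.

Combination 3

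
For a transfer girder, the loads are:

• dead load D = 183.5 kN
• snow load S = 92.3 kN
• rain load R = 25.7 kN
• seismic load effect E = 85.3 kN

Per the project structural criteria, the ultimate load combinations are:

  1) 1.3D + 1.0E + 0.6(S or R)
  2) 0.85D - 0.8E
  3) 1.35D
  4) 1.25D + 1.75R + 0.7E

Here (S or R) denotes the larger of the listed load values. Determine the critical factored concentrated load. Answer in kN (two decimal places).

(S or R) → S = 92.3 kN.
1) 1.3(183.5) + 1.0(85.3) + 0.6(92.3) = 238.55 + 85.30 + 55.38 = 379.23
2) 0.85(183.5) - 0.8(85.3) = 155.98 - 68.24 = 87.74
3) 1.35(183.5) = 247.73
4) 1.25(183.5) + 1.75(25.7) + 0.7(85.3) = 334.06
Maximum is from combination 1.

379.23 kN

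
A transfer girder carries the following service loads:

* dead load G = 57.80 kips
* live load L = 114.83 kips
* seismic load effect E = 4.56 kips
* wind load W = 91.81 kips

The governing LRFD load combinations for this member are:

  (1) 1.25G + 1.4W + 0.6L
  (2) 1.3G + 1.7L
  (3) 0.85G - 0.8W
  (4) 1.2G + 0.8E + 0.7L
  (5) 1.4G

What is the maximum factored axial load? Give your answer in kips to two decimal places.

270.35 kips

(1) 1.25(57.80) + 1.4(91.81) + 0.6(114.83) = 72.25 + 128.53 + 68.90 = 269.68
(2) 1.3(57.80) + 1.7(114.83) = 75.14 + 195.21 = 270.35
(3) 0.85(57.80) - 0.8(91.81) = 49.13 - 73.45 = -24.32
(4) 1.2(57.80) + 0.8(4.56) + 0.7(114.83) = 69.36 + 3.65 + 80.38 = 153.39
(5) 1.4(57.80) = 80.92
Combination 2 governs: P_u = 270.35 kips.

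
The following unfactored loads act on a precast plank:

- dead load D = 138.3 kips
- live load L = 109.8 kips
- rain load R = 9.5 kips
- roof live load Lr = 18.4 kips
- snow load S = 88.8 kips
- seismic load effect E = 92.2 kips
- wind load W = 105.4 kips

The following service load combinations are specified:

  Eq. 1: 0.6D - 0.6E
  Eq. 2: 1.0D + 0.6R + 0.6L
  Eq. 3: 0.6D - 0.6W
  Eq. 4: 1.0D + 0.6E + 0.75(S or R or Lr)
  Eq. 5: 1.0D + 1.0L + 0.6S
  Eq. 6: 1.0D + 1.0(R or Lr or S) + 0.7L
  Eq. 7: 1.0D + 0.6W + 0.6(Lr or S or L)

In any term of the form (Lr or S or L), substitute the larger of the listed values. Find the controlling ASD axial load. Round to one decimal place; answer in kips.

(S or R or Lr) → S = 88.8 kips; (R or Lr or S) → S = 88.8 kips; (Lr or S or L) → L = 109.8 kips.
Eq. 1: 0.6(138.3) - 0.6(92.2) = 83.0 - 55.3 = 27.7
Eq. 2: 1.0(138.3) + 0.6(9.5) + 0.6(109.8) = 138.3 + 5.7 + 65.9 = 209.9
Eq. 3: 0.6(138.3) - 0.6(105.4) = 19.7
Eq. 4: 1.0(138.3) + 0.6(92.2) + 0.75(88.8) = 138.3 + 55.3 + 66.6 = 260.2
Eq. 5: 1.0(138.3) + 1.0(109.8) + 0.6(88.8) = 138.3 + 109.8 + 53.3 = 301.4
Eq. 6: 1.0(138.3) + 1.0(88.8) + 0.7(109.8) = 138.3 + 88.8 + 76.9 = 304.0
Eq. 7: 1.0(138.3) + 0.6(105.4) + 0.6(109.8) = 138.3 + 63.2 + 65.9 = 267.4
The controlling combination is 6, giving 304.0 kips.

304.0 kips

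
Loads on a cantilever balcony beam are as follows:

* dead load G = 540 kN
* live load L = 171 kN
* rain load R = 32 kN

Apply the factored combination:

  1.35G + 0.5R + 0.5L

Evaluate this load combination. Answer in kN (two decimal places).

830.50 kN

1.35(540) + 0.5(32) + 0.5(171) = 729.00 + 16.00 + 85.50 = 830.50
N_u = 830.50 kN.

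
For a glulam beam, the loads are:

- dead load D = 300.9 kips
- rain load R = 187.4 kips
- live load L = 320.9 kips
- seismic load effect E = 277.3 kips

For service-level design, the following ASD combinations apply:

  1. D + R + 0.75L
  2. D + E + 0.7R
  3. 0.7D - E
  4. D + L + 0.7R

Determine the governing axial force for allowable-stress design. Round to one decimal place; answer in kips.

753.0 kips

1. 1.0(300.9) + 1.0(187.4) + 0.75(320.9) = 729.0
2. 1.0(300.9) + 1.0(277.3) + 0.7(187.4) = 709.4
3. 0.7(300.9) - 1.0(277.3) = -66.7
4. 1.0(300.9) + 1.0(320.9) + 0.7(187.4) = 753.0
Maximum is from combination 4.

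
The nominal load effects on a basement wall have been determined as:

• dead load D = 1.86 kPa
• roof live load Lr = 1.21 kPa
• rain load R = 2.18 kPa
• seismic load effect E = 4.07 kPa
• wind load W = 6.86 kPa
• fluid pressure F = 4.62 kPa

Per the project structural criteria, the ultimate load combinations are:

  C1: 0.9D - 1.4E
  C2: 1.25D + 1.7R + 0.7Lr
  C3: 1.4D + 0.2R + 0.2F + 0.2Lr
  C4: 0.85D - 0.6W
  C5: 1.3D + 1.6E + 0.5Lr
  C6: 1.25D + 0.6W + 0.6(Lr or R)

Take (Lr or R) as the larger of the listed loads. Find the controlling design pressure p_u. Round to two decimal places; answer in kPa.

9.54 kPa

(Lr or R) → R = 2.18 kPa.
C1: 0.9(1.86) - 1.4(4.07) = -4.02
C2: 1.25(1.86) + 1.7(2.18) + 0.7(1.21) = 6.88
C3: 1.4(1.86) + 0.2(2.18) + 0.2(4.62) + 0.2(1.21) = 4.21
C4: 0.85(1.86) - 0.6(6.86) = 1.58 - 4.12 = -2.54
C5: 1.3(1.86) + 1.6(4.07) + 0.5(1.21) = 2.42 + 6.51 + 0.61 = 9.54
C6: 1.25(1.86) + 0.6(6.86) + 0.6(2.18) = 7.75
Combination 5 governs: p_u = 9.54 kPa.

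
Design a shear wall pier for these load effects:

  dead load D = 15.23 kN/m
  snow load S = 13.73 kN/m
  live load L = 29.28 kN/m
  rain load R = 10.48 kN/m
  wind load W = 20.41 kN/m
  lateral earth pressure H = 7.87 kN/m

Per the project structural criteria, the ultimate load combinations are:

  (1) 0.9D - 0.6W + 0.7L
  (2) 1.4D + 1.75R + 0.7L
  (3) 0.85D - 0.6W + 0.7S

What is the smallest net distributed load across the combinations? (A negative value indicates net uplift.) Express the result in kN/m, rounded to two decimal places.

10.31 kN/m

(1) 0.9(15.23) - 0.6(20.41) + 0.7(29.28) = 13.71 - 12.25 + 20.50 = 21.96
(2) 1.4(15.23) + 1.75(10.48) + 0.7(29.28) = 21.32 + 18.34 + 20.50 = 60.16
(3) 0.85(15.23) - 0.6(20.41) + 0.7(13.73) = 12.95 - 12.25 + 9.61 = 10.31
Combination 3 gives the minimum: 10.31 kN/m.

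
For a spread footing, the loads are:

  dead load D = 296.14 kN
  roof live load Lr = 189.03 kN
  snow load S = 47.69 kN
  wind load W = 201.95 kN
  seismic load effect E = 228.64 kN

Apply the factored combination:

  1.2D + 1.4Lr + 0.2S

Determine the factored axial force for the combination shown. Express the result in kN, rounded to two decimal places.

1.2(296.14) + 1.4(189.03) + 0.2(47.69) = 355.37 + 264.64 + 9.54 = 629.55
N_u = 629.55 kN.

629.55 kN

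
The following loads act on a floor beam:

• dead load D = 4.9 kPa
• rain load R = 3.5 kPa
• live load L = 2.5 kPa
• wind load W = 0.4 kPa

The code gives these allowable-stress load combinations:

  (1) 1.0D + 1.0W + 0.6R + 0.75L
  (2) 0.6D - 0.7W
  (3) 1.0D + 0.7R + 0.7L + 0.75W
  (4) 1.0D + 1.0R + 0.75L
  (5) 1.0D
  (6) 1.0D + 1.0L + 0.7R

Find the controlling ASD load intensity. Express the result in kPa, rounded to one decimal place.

10.3 kPa

(1) 1.0(4.9) + 1.0(0.4) + 0.6(3.5) + 0.75(2.5) = 4.9 + 0.4 + 2.1 + 1.9 = 9.3
(2) 0.6(4.9) - 0.7(0.4) = 2.7
(3) 1.0(4.9) + 0.7(3.5) + 0.7(2.5) + 0.75(0.4) = 9.4
(4) 1.0(4.9) + 1.0(3.5) + 0.75(2.5) = 4.9 + 3.5 + 1.9 = 10.3
(5) 1.0(4.9) = 4.9
(6) 1.0(4.9) + 1.0(2.5) + 0.7(3.5) = 4.9 + 2.5 + 2.5 = 9.9
Combination 4 governs: q = 10.3 kPa.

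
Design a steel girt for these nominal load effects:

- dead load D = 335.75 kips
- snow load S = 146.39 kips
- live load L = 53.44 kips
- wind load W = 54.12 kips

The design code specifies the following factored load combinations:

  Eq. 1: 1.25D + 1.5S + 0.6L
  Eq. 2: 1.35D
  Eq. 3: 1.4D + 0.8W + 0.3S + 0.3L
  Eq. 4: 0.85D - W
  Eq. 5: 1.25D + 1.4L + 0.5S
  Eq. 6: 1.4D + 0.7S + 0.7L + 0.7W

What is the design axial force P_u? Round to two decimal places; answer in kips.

Eq. 1: 1.25(335.75) + 1.5(146.39) + 0.6(53.44) = 671.34
Eq. 2: 1.35(335.75) = 453.26
Eq. 3: 1.4(335.75) + 0.8(54.12) + 0.3(146.39) + 0.3(53.44) = 573.30
Eq. 4: 0.85(335.75) - 1.0(54.12) = 231.27
Eq. 5: 1.25(335.75) + 1.4(53.44) + 0.5(146.39) = 567.70
Eq. 6: 1.4(335.75) + 0.7(146.39) + 0.7(53.44) + 0.7(54.12) = 647.82
Combination 1 governs: P_u = 671.34 kips.

671.34 kips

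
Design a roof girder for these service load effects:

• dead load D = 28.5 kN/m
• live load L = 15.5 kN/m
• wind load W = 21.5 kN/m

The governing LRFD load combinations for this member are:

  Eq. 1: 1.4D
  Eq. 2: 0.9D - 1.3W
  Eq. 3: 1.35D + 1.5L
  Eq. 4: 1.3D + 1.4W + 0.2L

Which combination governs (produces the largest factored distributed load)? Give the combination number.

Combination 4

Eq. 1: 1.4(28.5) = 39.9
Eq. 2: 0.9(28.5) - 1.3(21.5) = -2.3
Eq. 3: 1.35(28.5) + 1.5(15.5) = 61.7
Eq. 4: 1.3(28.5) + 1.4(21.5) + 0.2(15.5) = 70.3
The largest value is 70.3 kN/m from combination 4.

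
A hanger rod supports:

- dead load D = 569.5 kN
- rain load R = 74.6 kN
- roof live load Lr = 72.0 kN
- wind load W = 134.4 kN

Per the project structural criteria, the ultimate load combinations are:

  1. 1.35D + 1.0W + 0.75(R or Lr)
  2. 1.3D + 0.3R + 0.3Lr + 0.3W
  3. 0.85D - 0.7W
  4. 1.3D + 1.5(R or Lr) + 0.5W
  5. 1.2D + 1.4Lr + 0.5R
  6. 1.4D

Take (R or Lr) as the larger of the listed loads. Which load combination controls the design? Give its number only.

Combination 1

(R or Lr) → R = 74.6 kN.
1. 1.35(569.5) + 1.0(134.4) + 0.75(74.6) = 768.8 + 134.4 + 56.0 = 959.2
2. 1.3(569.5) + 0.3(74.6) + 0.3(72.0) + 0.3(134.4) = 740.4 + 22.4 + 21.6 + 40.3 = 824.7
3. 0.85(569.5) - 0.7(134.4) = 484.1 - 94.1 = 390.0
4. 1.3(569.5) + 1.5(74.6) + 0.5(134.4) = 740.4 + 111.9 + 67.2 = 919.5
5. 1.2(569.5) + 1.4(72.0) + 0.5(74.6) = 683.4 + 100.8 + 37.3 = 821.5
6. 1.4(569.5) = 797.3
The largest value is 959.2 kN from combination 1.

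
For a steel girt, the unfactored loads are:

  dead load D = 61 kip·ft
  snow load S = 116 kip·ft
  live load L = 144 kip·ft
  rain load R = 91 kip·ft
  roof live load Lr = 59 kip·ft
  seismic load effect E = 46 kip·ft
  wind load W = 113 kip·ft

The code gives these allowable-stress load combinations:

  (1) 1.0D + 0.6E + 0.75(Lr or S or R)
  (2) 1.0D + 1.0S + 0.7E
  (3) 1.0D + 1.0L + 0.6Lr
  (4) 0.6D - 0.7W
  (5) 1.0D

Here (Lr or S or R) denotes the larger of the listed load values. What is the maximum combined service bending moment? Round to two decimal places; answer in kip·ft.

240.40 kip·ft

(Lr or S or R) → S = 116 kip·ft.
(1) 1.0(61) + 0.6(46) + 0.75(116) = 61.00 + 27.60 + 87.00 = 175.60
(2) 1.0(61) + 1.0(116) + 0.7(46) = 61.00 + 116.00 + 32.20 = 209.20
(3) 1.0(61) + 1.0(144) + 0.6(59) = 61.00 + 144.00 + 35.40 = 240.40
(4) 0.6(61) - 0.7(113) = 36.60 - 79.10 = -42.50
(5) 1.0(61) = 61.00
Combination 3 governs: M = 240.40 kip·ft.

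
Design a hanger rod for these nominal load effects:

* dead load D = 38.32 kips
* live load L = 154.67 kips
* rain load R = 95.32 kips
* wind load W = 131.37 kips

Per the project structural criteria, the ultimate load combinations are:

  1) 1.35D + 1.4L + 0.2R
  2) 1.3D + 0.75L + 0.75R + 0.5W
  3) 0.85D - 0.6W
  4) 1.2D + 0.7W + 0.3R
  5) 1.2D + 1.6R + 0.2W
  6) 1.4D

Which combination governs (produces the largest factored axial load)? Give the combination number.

1) 1.35(38.32) + 1.4(154.67) + 0.2(95.32) = 51.73 + 216.54 + 19.06 = 287.33
2) 1.3(38.32) + 0.75(154.67) + 0.75(95.32) + 0.5(131.37) = 302.99
3) 0.85(38.32) - 0.6(131.37) = 32.57 - 78.82 = -46.25
4) 1.2(38.32) + 0.7(131.37) + 0.3(95.32) = 45.98 + 91.96 + 28.60 = 166.54
5) 1.2(38.32) + 1.6(95.32) + 0.2(131.37) = 224.77
6) 1.4(38.32) = 53.65
The largest value is 302.99 kips from combination 2.

Combination 2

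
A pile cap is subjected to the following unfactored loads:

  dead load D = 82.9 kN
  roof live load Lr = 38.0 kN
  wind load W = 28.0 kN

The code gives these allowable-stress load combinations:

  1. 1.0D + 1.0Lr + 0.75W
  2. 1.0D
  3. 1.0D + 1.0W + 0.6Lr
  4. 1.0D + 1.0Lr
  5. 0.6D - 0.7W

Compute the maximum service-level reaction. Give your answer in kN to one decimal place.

141.9 kN

1. 1.0(82.9) + 1.0(38.0) + 0.75(28.0) = 141.9
2. 1.0(82.9) = 82.9
3. 1.0(82.9) + 1.0(28.0) + 0.6(38.0) = 133.7
4. 1.0(82.9) + 1.0(38.0) = 120.9
5. 0.6(82.9) - 0.7(28.0) = 30.1
Combination 1 governs: V = 141.9 kN.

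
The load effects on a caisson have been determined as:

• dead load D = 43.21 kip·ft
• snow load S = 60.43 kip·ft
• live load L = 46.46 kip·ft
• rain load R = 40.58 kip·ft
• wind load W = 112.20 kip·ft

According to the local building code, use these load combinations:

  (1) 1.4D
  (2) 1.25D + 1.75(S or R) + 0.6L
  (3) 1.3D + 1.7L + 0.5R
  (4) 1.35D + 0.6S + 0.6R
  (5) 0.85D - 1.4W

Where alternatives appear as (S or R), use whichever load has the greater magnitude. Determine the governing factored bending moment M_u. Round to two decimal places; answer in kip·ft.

(S or R) → S = 60.43 kip·ft.
(1) 1.4(43.21) = 60.49
(2) 1.25(43.21) + 1.75(60.43) + 0.6(46.46) = 54.01 + 105.75 + 27.88 = 187.64
(3) 1.3(43.21) + 1.7(46.46) + 0.5(40.58) = 155.45
(4) 1.35(43.21) + 0.6(60.43) + 0.6(40.58) = 58.33 + 36.26 + 24.35 = 118.94
(5) 0.85(43.21) - 1.4(112.20) = 36.73 - 157.08 = -120.35
Combination 2 governs: M_u = 187.64 kip·ft.

187.64 kip·ft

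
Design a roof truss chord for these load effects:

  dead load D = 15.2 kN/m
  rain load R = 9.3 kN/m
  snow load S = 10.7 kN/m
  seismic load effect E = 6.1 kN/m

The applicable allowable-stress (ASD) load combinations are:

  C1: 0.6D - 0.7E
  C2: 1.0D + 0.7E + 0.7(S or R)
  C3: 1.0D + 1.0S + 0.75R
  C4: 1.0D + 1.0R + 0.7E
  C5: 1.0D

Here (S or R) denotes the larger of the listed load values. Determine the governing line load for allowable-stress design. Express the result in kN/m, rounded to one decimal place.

(S or R) → S = 10.7 kN/m.
C1: 0.6(15.2) - 0.7(6.1) = 4.9
C2: 1.0(15.2) + 0.7(6.1) + 0.7(10.7) = 15.2 + 4.3 + 7.5 = 27.0
C3: 1.0(15.2) + 1.0(10.7) + 0.75(9.3) = 15.2 + 10.7 + 7.0 = 32.9
C4: 1.0(15.2) + 1.0(9.3) + 0.7(6.1) = 15.2 + 9.3 + 4.3 = 28.8
C5: 1.0(15.2) = 15.2
The controlling combination is 3, giving 32.9 kN/m.

32.9 kN/m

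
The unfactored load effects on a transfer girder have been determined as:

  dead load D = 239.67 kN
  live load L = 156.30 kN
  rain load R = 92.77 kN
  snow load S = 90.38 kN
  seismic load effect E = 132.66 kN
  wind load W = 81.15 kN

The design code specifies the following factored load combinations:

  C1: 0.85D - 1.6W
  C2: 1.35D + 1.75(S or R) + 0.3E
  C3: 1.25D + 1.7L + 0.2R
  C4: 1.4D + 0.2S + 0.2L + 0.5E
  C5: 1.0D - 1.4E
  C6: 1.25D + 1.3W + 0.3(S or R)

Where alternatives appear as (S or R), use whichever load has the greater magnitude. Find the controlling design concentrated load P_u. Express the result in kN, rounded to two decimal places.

(S or R) → R = 92.77 kN.
C1: 0.85(239.67) - 1.6(81.15) = 203.72 - 129.84 = 73.88
C2: 1.35(239.67) + 1.75(92.77) + 0.3(132.66) = 323.55 + 162.35 + 39.80 = 525.70
C3: 1.25(239.67) + 1.7(156.30) + 0.2(92.77) = 299.59 + 265.71 + 18.55 = 583.85
C4: 1.4(239.67) + 0.2(90.38) + 0.2(156.30) + 0.5(132.66) = 451.20
C5: 1.0(239.67) - 1.4(132.66) = 239.67 - 185.72 = 53.95
C6: 1.25(239.67) + 1.3(81.15) + 0.3(92.77) = 432.91
The controlling combination is 3, giving 583.85 kN.

583.85 kN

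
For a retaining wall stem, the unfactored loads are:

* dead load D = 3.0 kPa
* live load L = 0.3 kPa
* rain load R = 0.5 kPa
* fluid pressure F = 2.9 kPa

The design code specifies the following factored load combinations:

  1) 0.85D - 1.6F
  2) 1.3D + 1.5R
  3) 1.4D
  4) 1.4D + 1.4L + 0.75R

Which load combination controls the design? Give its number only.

1) 0.85(3.0) - 1.6(2.9) = -2.1
2) 1.3(3.0) + 1.5(0.5) = 3.9 + 0.8 = 4.7
3) 1.4(3.0) = 4.2
4) 1.4(3.0) + 1.4(0.3) + 0.75(0.5) = 4.2 + 0.4 + 0.4 = 5.0
The largest value is 5.0 kPa from combination 4.

Combination 4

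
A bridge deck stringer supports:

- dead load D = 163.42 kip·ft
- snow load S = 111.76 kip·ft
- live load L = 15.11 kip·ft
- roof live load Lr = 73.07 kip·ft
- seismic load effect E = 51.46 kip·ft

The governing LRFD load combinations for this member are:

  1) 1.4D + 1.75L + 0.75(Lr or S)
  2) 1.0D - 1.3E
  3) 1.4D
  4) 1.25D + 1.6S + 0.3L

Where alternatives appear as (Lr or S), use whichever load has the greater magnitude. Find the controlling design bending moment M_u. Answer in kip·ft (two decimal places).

(Lr or S) → S = 111.76 kip·ft.
1) 1.4(163.42) + 1.75(15.11) + 0.75(111.76) = 228.79 + 26.44 + 83.82 = 339.05
2) 1.0(163.42) - 1.3(51.46) = 163.42 - 66.90 = 96.52
3) 1.4(163.42) = 228.79
4) 1.25(163.42) + 1.6(111.76) + 0.3(15.11) = 387.62
Combination 4 governs: M_u = 387.62 kip·ft.

387.62 kip·ft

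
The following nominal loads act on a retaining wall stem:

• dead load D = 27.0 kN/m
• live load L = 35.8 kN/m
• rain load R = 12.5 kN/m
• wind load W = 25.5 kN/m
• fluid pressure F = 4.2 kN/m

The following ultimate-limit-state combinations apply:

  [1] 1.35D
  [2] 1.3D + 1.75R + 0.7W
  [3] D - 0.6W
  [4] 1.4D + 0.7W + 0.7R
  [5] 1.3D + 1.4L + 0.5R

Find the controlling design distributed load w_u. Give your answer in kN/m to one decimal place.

91.5 kN/m

[1] 1.35(27.0) = 36.5
[2] 1.3(27.0) + 1.75(12.5) + 0.7(25.5) = 74.8
[3] 1.0(27.0) - 0.6(25.5) = 11.7
[4] 1.4(27.0) + 0.7(25.5) + 0.7(12.5) = 64.4
[5] 1.3(27.0) + 1.4(35.8) + 0.5(12.5) = 91.5
Maximum is from combination 5.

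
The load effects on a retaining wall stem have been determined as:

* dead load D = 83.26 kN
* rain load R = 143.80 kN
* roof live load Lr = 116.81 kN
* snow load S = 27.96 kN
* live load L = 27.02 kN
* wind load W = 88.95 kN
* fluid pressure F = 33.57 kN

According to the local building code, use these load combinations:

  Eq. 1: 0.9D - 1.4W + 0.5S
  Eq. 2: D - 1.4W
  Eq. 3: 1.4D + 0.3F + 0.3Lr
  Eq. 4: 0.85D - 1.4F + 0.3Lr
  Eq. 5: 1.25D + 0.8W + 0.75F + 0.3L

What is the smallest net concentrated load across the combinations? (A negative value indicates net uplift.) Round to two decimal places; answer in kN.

Eq. 1: 0.9(83.26) - 1.4(88.95) + 0.5(27.96) = 74.93 - 124.53 + 13.98 = -35.62
Eq. 2: 1.0(83.26) - 1.4(88.95) = 83.26 - 124.53 = -41.27
Eq. 3: 1.4(83.26) + 0.3(33.57) + 0.3(116.81) = 161.68
Eq. 4: 0.85(83.26) - 1.4(33.57) + 0.3(116.81) = 58.82
Eq. 5: 1.25(83.26) + 0.8(88.95) + 0.75(33.57) + 0.3(27.02) = 208.52
Combination 2 gives the minimum: -41.27 kN.

-41.27 kN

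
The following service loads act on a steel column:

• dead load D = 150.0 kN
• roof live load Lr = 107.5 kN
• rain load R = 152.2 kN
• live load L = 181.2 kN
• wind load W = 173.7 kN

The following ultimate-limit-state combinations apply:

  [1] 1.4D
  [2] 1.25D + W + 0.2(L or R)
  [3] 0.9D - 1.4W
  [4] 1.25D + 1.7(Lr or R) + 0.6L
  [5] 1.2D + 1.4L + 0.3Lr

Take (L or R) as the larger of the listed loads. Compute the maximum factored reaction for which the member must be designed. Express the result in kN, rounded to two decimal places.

(L or R) → L = 181.2 kN; (Lr or R) → R = 152.2 kN.
[1] 1.4(150.0) = 210.00
[2] 1.25(150.0) + 1.0(173.7) + 0.2(181.2) = 397.44
[3] 0.9(150.0) - 1.4(173.7) = -108.18
[4] 1.25(150.0) + 1.7(152.2) + 0.6(181.2) = 554.96
[5] 1.2(150.0) + 1.4(181.2) + 0.3(107.5) = 465.93
The controlling combination is 4, giving 554.96 kN.

554.96 kN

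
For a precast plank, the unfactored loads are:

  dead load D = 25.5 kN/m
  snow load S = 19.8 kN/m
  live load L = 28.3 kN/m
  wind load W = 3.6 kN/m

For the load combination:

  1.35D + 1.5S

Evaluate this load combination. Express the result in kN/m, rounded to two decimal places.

1.35(25.5) + 1.5(19.8) = 34.43 + 29.70 = 64.13
w_u = 64.13 kN/m.

64.13 kN/m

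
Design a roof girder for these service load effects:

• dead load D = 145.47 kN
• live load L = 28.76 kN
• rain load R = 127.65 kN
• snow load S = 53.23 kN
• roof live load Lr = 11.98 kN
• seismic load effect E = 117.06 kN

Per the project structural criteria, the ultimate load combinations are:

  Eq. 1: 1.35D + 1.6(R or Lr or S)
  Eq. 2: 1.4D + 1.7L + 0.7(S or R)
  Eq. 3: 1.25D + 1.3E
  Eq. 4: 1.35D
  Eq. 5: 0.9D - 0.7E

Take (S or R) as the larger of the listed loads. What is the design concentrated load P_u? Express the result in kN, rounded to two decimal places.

400.62 kN

(R or Lr or S) → R = 127.65 kN; (S or R) → R = 127.65 kN.
Eq. 1: 1.35(145.47) + 1.6(127.65) = 196.38 + 204.24 = 400.62
Eq. 2: 1.4(145.47) + 1.7(28.76) + 0.7(127.65) = 203.66 + 48.89 + 89.36 = 341.91
Eq. 3: 1.25(145.47) + 1.3(117.06) = 181.84 + 152.18 = 334.02
Eq. 4: 1.35(145.47) = 196.38
Eq. 5: 0.9(145.47) - 0.7(117.06) = 130.92 - 81.94 = 48.98
Combination 1 governs: P_u = 400.62 kN.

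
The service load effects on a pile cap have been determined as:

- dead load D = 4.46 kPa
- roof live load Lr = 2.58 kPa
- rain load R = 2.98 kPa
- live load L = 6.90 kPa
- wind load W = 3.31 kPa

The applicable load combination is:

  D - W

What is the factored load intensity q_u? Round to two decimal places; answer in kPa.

1.15 kPa

1.0(4.46) - 1.0(3.31) = 1.15
q_u = 1.15 kPa.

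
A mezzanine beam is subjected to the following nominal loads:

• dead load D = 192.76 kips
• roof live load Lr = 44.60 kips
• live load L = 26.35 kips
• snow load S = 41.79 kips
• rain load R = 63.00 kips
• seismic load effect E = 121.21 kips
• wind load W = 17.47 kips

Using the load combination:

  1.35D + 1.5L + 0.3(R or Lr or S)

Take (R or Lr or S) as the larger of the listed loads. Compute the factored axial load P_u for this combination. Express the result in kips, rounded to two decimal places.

(R or Lr or S) → R = 63.00 kips.
1.35(192.76) + 1.5(26.35) + 0.3(63.00) = 318.65
P_u = 318.65 kips.

318.65 kips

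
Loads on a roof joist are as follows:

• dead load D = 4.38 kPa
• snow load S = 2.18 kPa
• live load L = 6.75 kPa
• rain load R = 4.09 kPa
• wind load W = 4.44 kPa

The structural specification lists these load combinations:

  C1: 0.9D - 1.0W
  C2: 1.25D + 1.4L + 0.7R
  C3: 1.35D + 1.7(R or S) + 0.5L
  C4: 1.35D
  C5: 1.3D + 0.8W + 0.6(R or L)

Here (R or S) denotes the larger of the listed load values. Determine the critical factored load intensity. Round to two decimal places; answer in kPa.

(R or S) → R = 4.09 kPa; (R or L) → L = 6.75 kPa.
C1: 0.9(4.38) - 1.0(4.44) = -0.50
C2: 1.25(4.38) + 1.4(6.75) + 0.7(4.09) = 17.79
C3: 1.35(4.38) + 1.7(4.09) + 0.5(6.75) = 16.24
C4: 1.35(4.38) = 5.91
C5: 1.3(4.38) + 0.8(4.44) + 0.6(6.75) = 13.30
Combination 2 governs: q_u = 17.79 kPa.

17.79 kPa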